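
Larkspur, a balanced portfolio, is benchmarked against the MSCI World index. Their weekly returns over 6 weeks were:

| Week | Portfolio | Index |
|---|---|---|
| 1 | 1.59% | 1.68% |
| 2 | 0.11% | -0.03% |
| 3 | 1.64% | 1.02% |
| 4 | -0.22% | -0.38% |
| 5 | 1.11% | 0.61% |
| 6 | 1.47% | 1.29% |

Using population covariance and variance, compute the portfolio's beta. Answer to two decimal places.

r̄p = 0.9500%,  r̄m = 0.6983%
Cov = Σ(rp − r̄p)(rm − r̄m) / 6 = 0.5029
Var(rm) = Σ(rm − r̄m)² / 6 = 0.5197
β = Cov / Var = 0.5029 / 0.5197 = 0.9677

0.97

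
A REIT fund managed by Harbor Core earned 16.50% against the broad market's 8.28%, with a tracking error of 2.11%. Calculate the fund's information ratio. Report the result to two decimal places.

IR = (Rp − Rb) / TE = (16.50% − 8.28%) / 2.11% = 8.22% / 2.11% = 3.8957

3.90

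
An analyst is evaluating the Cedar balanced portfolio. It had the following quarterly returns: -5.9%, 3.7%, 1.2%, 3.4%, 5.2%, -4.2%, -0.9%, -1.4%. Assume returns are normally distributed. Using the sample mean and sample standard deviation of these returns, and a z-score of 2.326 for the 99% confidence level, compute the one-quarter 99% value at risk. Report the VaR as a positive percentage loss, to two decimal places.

r̄ = (-5.9 + 3.7 + 1.2 + 3.4 + 5.2 − 4.2 − 0.9 − 1.4) / 8 = 1.10 / 8 = 0.1375%
Sample std dev = √[108.7988 / 7] = 3.9424%
VaR = −(r̄ − z·σ) = −(0.1375 − 2.326 × 3.9424) = −(-9.0325) = 9.0325%

9.03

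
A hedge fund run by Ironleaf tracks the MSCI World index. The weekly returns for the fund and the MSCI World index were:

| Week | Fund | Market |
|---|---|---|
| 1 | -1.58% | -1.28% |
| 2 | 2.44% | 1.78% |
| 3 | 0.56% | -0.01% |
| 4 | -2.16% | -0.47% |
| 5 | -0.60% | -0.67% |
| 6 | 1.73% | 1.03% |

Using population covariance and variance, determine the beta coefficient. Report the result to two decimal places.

1.46

r̄p = 0.0650%,  r̄m = 0.0633%
Cov = Σ(rp − r̄p)(rm − r̄m) / 6 = 1.5891
Var(rm) = Σ(rm − r̄m)² / 6 = 1.0856
β = Cov / Var = 1.5891 / 1.0856 = 1.4638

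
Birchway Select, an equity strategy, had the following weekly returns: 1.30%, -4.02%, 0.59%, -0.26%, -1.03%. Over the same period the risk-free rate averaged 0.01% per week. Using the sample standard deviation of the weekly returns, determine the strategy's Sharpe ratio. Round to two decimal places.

μ = (1.3 − 4.02 + 0.59 − 0.26 − 1.03) / 5 = -0.6840%
Σ(r − μ)² = (1.3 − (-0.6840))² + (-4.02 − (-0.6840))² + … = 16.9877
sample σ = √(16.9877 / 4) = √4.2469 = 2.0608%
Sharpe = (μ − rf) / σ = (-0.6840 − 0.01) / 2.0608 = -0.6940 / 2.0608 = -0.3368

-0.34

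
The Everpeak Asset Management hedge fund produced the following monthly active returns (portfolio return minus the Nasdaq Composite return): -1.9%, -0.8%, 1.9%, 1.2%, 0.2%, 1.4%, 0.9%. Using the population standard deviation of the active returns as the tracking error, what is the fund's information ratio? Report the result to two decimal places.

0.33

r̄ = (-1.9 − 0.8 + 1.9 + 1.2 + 0.2 + 1.4 + 0.9) / 7 = 0.4143%
Population σ = √[Σ(r − r̄)² / 7] = √[10.9086 / 7] = √1.5584 = 1.2484%
IR = r̄ / tracking error = 0.4143 / 1.2484 = 0.3319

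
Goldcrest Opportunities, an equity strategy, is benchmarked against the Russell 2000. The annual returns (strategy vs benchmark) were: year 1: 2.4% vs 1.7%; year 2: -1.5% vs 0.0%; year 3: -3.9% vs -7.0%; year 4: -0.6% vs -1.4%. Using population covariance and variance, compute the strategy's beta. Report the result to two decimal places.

r̄p = -0.9000%,  r̄m = -1.6750%
Cov = Σ(rp − r̄p)(rm − r̄m) / 4 = 6.5475
Var(rm) = Σ(rm − r̄m)² / 4 = 10.6569
β = Cov / Var = 6.5475 / 10.6569 = 0.6144

0.61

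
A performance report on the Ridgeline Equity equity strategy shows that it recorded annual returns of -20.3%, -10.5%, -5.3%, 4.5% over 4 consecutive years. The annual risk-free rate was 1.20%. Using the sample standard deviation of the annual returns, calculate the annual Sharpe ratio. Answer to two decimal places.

-0.88

μ = (-20.3 − 10.5 − 5.3 + 4.5) / 4 = -7.9000%
Σ(r − μ)² = (-20.3 − (-7.9000))² + (-10.5 − (-7.9000))² + … = 321.0400
σ = √[321.0400 / 3] = 10.3447%
Sharpe = (μ − rf) / σ = (-7.9000 − 1.2) / 10.3447 = -9.1000 / 10.3447 = -0.8797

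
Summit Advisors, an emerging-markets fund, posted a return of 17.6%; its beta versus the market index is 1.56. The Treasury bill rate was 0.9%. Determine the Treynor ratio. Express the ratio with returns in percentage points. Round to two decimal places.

10.71

Treynor = (Rp − Rf) / β = (17.6% − 0.9%) / 1.56 = 16.70 / 1.56 = 10.7051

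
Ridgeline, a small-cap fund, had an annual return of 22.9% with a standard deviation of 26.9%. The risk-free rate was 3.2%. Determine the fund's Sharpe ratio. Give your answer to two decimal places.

0.73

Sharpe = (Rp − Rf) / σp = (22.9% − 3.2%) / 26.9% = 19.70% / 26.9% = 0.7323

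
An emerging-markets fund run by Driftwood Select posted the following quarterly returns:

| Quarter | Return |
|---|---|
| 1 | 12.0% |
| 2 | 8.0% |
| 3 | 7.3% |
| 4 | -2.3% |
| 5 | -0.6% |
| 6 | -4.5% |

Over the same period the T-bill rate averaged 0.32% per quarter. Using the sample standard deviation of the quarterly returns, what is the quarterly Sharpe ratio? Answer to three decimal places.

μ = (12 + 8 + 7.3 − 2.3 − 0.6 − 4.5) / 6 = 3.3167%
Σ(r − μ)² = 221.1883; sample σ = √(221.1883/5) = 6.6511%
Sharpe = (μ − rf) / σ = (3.3167 − 0.32) / 6.6511 = 2.9967 / 6.6511 = 0.4506

0.451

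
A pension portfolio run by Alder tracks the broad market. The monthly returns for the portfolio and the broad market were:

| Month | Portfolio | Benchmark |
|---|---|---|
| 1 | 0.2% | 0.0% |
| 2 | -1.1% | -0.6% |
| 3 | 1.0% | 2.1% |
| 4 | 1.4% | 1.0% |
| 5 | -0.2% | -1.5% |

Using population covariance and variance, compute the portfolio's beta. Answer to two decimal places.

0.54

r̄p = 0.2600%,  r̄m = 0.2000%
Cov = Σ(rp − r̄p)(rm − r̄m) / 5 = 0.8400
Var(rm) = Σ(rm − r̄m)² / 5 = 1.5640
β = Cov / Var = 0.8400 / 1.5640 = 0.5371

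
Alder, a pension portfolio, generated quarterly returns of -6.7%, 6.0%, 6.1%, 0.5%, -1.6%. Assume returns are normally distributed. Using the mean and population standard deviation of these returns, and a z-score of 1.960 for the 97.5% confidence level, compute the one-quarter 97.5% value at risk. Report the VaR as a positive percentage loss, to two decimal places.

Mean return r̄ = 4.30 / 5 = 0.8600%
Population std dev = √[117.2120 / 5] = 4.8417%
VaR = −(r̄ − z·σ) = −(0.8600 − 1.960 × 4.8417) = −(-8.6297) = 8.6297%

8.63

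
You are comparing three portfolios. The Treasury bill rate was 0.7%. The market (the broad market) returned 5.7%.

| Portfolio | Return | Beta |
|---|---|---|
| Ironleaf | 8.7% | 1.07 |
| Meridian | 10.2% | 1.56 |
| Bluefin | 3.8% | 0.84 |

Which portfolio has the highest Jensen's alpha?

Ironleaf

Ironleaf: α = 8.7% − [0.7% + 1.07 × (5.7% − 0.7%)] = 2.650
Meridian: α = 10.2% − [0.7% + 1.56 × (5.7% − 0.7%)] = 1.700
Bluefin: α = 3.8% − [0.7% + 0.84 × (5.7% − 0.7%)] = -1.100
Highest: Ironleaf (2.650).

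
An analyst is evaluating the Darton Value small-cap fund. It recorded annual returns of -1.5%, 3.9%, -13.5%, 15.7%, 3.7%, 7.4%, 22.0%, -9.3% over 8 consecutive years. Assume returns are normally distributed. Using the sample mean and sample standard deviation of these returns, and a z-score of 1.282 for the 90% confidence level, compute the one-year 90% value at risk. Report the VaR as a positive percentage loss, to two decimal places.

11.65

μ = (-1.5 + 3.9 − 13.5 + 15.7 + 3.7 + 7.4 + 22 − 9.3) / 8 = 28.40 / 8 = 3.5500%
Σ(r − μ)² = (-1.5 − 3.5500)² + (3.9 − 3.5500)² + … = 984.3200
sample σ = √(984.3200 / 7) = √140.6171 = 11.8582%
VaR = −(μ − z·σ) = −(3.5500 − 1.282 × 11.8582) = −(-11.6522) = 11.6522%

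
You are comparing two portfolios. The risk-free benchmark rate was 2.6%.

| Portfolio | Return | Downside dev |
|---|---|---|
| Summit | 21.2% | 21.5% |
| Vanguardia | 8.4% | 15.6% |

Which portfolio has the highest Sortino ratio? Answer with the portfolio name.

Summit: Sortino ratio = (21.2% − 2.6%) / 21.5% = 0.865
Vanguardia: Sortino ratio = (8.4% − 2.6%) / 15.6% = 0.372
Highest: Summit (0.865).

Summit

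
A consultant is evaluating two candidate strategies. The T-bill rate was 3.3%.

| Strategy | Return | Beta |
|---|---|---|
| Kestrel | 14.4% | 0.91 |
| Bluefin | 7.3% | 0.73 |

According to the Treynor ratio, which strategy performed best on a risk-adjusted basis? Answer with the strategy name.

Kestrel: Treynor = (14.4% − 3.3%) / 0.91 = 12.198
Bluefin: Treynor = (7.3% − 3.3%) / 0.73 = 5.479
Highest: Kestrel (12.198).

Kestrel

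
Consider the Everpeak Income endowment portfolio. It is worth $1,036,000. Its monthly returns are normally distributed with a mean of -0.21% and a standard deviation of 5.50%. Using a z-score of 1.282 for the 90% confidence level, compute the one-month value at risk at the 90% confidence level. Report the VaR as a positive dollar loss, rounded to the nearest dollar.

Return at the 90% tail: μ − z·σ = -0.21% − 1.282 × 5.50% = -0.21 − 7.0510 = -7.2610%
VaR = −(-7.2610%) × $1,036,000 = 7.2610% × $1,036,000 = $75,224

$75,224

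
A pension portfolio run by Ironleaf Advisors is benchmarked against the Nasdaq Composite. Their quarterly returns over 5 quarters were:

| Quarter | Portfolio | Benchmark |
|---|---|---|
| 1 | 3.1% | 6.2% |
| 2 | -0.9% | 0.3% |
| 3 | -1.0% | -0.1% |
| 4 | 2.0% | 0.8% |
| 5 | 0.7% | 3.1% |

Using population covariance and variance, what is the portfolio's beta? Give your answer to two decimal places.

0.54

r̄p = 0.7800%,  r̄m = 2.0600%
Cov = Σ(rp − r̄p)(rm − r̄m) / 5 = 2.9572
Var(rm) = Σ(rm − r̄m)² / 5 = 5.5144
β = Cov / Var = 2.9572 / 5.5144 = 0.5363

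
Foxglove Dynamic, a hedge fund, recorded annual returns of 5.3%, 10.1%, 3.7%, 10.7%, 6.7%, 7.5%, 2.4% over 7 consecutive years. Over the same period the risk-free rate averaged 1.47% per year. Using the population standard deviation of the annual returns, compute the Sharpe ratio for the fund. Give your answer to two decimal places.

r̄ = (5.3 + 10.1 + 3.7 + 10.7 + 6.7 + 7.5 + 2.4) / 7 = 46.40 / 7 = 6.6286%
Population std dev = √[57.6143 / 7] = 2.8689%
Sharpe = (r̄ − rf) / σ = (6.6286 − 1.47) / 2.8689 = 5.1586 / 2.8689 = 1.7981

1.80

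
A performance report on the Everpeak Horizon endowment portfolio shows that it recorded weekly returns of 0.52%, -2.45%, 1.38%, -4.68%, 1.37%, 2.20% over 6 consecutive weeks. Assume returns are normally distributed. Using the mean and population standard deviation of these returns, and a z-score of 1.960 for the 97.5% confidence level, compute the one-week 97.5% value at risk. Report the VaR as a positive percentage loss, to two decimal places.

5.10

Mean return r̄ = -1.660 / 6 = -0.2767%
Σ(r − r̄)² = (0.52 − (-0.2767))² + (-2.45 − (-0.2767))² + … = 36.3373
population σ = √(36.3373 / 6) = √6.0562 = 2.4609%
VaR = −(r̄ − z·σ) = −(-0.2767 − 1.960 × 2.4609) = −(-5.1001) = 5.1001%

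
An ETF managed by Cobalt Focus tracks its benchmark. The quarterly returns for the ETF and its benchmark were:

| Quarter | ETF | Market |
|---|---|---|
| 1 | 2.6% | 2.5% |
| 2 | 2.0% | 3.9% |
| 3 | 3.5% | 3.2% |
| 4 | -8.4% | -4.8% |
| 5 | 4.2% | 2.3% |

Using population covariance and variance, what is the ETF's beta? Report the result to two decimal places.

1.40

r̄p = 0.7800%,  r̄m = 1.4200%
Cov = Σ(rp − r̄p)(rm − r̄m) / 5 = 13.9884
Var(rm) = Σ(rm − r̄m)² / 5 = 9.9896
β = Cov / Var = 13.9884 / 9.9896 = 1.4003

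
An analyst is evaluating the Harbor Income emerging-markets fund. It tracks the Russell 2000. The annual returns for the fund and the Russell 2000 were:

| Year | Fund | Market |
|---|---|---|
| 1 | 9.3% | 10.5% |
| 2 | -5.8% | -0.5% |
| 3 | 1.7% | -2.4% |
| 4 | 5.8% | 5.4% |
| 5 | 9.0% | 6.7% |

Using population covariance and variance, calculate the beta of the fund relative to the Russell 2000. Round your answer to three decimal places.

0.970

r̄p = 4.0000%,  r̄m = 3.9400%
Cov = Σ(rp − r̄p)(rm − r̄m) / 5 = 21.8580
Var(rm) = Σ(rm − r̄m)² / 5 = 22.5384
β = Cov / Var = 21.8580 / 22.5384 = 0.9698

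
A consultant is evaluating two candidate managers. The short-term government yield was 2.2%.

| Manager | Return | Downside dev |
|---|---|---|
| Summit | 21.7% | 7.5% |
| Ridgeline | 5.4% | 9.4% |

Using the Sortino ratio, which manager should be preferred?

Summit

Summit: Sortino ratio = (21.7% − 2.2%) / 7.5% = 2.600
Ridgeline: Sortino ratio = (5.4% − 2.2%) / 9.4% = 0.340
Highest: Summit (2.600).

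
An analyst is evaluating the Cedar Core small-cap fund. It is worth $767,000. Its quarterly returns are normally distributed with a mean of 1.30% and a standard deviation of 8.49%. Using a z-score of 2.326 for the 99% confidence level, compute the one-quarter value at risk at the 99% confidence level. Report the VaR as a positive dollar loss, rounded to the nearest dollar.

$141,494

Return at the 99% tail: μ − z·σ = 1.30% − 2.326 × 8.49% = 1.3 − 19.74774 = -18.44774%
VaR = −(-18.44774%) × $767,000 = 18.44774% × $767,000 = $141,494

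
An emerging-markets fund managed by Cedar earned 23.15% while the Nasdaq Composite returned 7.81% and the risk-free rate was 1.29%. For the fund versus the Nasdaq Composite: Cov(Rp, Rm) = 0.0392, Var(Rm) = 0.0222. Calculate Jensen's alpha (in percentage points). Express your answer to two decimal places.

β = Cov / Var = 0.0392 / 0.0222 = 1.7658
E[R] = Rf + β(Rm − Rf) = 1.29% + 1.7658 × (7.81% − 1.29%) = 12.8030%
α = Rp − E[R] = 23.15% − 12.8030% = 10.3470

10.35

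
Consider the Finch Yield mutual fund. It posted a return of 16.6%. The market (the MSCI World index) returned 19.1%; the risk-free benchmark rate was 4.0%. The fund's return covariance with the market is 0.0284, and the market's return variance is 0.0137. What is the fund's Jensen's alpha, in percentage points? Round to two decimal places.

-18.70

β = Cov / Var = 0.0284 / 0.0137 = 2.0730
E[R] = Rf + β(Rm − Rf) = 4.0% + 2.0730 × (19.1% − 4.0%) = 35.3023%
α = Rp − E[R] = 16.6% − 35.3023% = -18.7023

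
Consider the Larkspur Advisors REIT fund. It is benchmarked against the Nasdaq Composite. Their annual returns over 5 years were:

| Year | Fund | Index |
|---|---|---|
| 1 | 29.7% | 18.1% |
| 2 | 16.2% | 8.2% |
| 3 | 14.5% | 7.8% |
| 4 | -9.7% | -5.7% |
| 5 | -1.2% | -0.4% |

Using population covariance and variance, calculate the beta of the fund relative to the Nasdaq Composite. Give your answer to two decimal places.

1.70

r̄p = 9.9000%,  r̄m = 5.6000%
Cov = Σ(rp − r̄p)(rm − r̄m) / 5 = 112.4160
Var(rm) = Σ(rm − r̄m)² / 5 = 66.3080
β = Cov / Var = 112.4160 / 66.3080 = 1.6954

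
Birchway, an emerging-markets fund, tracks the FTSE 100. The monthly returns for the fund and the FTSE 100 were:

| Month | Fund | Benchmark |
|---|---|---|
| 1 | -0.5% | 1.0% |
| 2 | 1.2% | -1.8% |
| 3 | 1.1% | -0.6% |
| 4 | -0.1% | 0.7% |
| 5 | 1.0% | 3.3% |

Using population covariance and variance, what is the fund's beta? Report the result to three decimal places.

-0.102

r̄p = 0.5400%,  r̄m = 0.5200%
Cov = Σ(rp − r̄p)(rm − r̄m) / 5 = -0.2988
Var(rm) = Σ(rm − r̄m)² / 5 = 2.9256
β = Cov / Var = -0.2988 / 2.9256 = -0.1021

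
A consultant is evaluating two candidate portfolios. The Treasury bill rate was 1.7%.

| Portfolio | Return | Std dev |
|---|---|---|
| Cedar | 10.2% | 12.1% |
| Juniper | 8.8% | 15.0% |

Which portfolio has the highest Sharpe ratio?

Cedar

Cedar: Sharpe ratio = (10.2% − 1.7%) / 12.1% = 0.702
Juniper: Sharpe ratio = (8.8% − 1.7%) / 15.0% = 0.473
Highest: Cedar (0.702).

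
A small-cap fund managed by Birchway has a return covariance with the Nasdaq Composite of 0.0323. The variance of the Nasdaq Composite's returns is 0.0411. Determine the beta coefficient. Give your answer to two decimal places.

0.79

β = Cov(Rp, Rm) / Var(Rm) = 0.0323 / 0.0411 = 0.7859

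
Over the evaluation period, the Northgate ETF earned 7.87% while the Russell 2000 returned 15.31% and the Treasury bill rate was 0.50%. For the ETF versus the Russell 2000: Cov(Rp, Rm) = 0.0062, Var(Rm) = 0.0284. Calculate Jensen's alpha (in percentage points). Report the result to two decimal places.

β = Cov / Var = 0.0062 / 0.0284 = 0.2183
E[R] = Rf + β(Rm − Rf) = 0.50% + 0.2183 × (15.31% − 0.50%) = 3.7330%
α = Rp − E[R] = 7.87% − 3.7330% = 4.1370

4.14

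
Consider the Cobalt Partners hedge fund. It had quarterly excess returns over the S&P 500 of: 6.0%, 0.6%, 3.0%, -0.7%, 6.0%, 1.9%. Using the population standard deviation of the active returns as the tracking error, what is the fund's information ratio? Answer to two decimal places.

1.11

r̄ = (6 + 0.6 + 3 − 0.7 + 6 + 1.9) / 6 = 16.80 / 6 = 2.8000%
Σ(r − r̄)² = (6 − 2.8000)² + (0.6 − 2.8000)² + … = 38.4200
σ = √[38.4200 / 6] = 2.5305%
IR = r̄ / tracking error = 2.8000 / 2.5305 = 1.1065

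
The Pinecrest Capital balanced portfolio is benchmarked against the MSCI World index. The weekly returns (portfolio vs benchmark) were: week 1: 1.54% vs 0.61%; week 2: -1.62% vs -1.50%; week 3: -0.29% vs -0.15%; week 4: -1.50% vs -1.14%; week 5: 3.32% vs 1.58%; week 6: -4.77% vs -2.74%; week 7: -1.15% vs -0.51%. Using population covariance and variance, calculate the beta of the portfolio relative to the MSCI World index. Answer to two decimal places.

r̄p = -0.6386%,  r̄m = -0.5500%
Cov = Σ(rp − r̄p)(rm − r̄m) / 7 = 3.0809
Var(rm) = Σ(rm − r̄m)² / 7 = 1.7273
β = Cov / Var = 3.0809 / 1.7273 = 1.7837

1.78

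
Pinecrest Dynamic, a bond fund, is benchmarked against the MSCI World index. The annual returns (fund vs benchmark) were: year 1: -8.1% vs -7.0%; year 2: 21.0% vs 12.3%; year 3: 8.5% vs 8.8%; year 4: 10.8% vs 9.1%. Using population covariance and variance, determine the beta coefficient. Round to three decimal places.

r̄p = 8.0500%,  r̄m = 5.8000%
Cov = Σ(rp − r̄p)(rm − r̄m) / 4 = 75.3300
Var(rm) = Σ(rm − r̄m)² / 4 = 56.4950
β = Cov / Var = 75.3300 / 56.4950 = 1.3334

1.333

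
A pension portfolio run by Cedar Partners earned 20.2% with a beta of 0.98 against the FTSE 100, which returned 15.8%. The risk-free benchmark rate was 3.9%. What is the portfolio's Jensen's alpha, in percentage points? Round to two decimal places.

CAPM expected return = Rf + β(Rm − Rf) = 3.9% + 0.98 × (15.8% − 3.9%) = 3.9 + 0.98 × 11.90 = 15.5620%
Jensen's α = Rp − E[R] = 20.2% − 15.5620% = 4.6380

4.64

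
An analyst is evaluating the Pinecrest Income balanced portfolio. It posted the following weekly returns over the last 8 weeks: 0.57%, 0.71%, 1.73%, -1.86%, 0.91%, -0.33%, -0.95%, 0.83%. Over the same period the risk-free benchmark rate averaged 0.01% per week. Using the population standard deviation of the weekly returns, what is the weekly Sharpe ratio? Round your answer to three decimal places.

r̄ = (0.57 + 0.71 + 1.73 − 1.86 + 0.91 − 0.33 − 0.95 + 0.83) / 8 = 0.2013%
Population σ = √[Σ(r − r̄)² / 8] = √[9.4859 / 8] = √1.1857 = 1.0889%
Sharpe = (r̄ − rf) / σ = (0.2013 − 0.01) / 1.0889 = 0.1913 / 1.0889 = 0.1757

0.176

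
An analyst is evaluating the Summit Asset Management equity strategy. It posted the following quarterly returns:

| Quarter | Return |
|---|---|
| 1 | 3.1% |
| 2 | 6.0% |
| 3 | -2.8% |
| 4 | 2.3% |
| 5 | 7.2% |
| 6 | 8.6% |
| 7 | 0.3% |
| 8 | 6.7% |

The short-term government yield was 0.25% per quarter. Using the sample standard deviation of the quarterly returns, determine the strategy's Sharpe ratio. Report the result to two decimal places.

r̄ = (3.1 + 6 − 2.8 + 2.3 + 7.2 + 8.6 + 0.3 + 6.7) / 8 = 3.9250%
Sample std dev = √[106.2750 / 7] = 3.8964%
Sharpe = (r̄ − rf) / σ = (3.9250 − 0.25) / 3.8964 = 3.6750 / 3.8964 = 0.9432

0.94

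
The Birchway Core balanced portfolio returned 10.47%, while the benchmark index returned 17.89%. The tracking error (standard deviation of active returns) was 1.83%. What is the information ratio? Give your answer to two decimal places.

IR = (Rp − Rb) / TE = (10.47% − 17.89%) / 1.83% = -7.42% / 1.83% = -4.0546

-4.05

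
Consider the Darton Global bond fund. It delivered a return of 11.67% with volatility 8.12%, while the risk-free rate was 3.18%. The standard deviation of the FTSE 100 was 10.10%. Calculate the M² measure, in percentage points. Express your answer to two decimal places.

Sharpe = (Rp − Rf) / σp = (11.67% − 3.18%) / 8.12% = 1.0456
M² = Rf + Sharpe × σm = 3.18% + 1.0456 × 10.10% = 13.7406%

13.74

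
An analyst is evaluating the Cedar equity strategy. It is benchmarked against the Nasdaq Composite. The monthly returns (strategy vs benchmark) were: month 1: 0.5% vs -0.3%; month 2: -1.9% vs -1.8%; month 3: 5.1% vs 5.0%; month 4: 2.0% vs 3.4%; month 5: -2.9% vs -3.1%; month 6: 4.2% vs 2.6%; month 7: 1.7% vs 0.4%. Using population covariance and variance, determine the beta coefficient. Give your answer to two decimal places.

r̄p = 1.2429%,  r̄m = 0.8857%
Cov = Σ(rp − r̄p)(rm − r̄m) / 7 = 6.9220
Var(rm) = Σ(rm − r̄m)² / 7 = 7.2755
β = Cov / Var = 6.9220 / 7.2755 = 0.9514

0.95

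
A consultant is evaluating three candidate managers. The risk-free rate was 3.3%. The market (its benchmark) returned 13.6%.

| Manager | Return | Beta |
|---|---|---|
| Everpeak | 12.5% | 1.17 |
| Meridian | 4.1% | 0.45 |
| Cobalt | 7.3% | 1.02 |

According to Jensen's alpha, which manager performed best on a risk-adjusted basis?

Everpeak: α = 12.5% − [3.3% + 1.17 × (13.6% − 3.3%)] = -2.851
Meridian: α = 4.1% − [3.3% + 0.45 × (13.6% − 3.3%)] = -3.835
Cobalt: α = 7.3% − [3.3% + 1.02 × (13.6% − 3.3%)] = -6.506
Highest: Everpeak (-2.851).

Everpeak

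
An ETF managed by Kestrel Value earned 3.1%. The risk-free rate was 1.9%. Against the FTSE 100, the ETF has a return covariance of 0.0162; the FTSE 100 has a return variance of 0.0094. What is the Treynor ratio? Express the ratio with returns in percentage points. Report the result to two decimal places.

0.70

β = Cov / Var = 0.0162 / 0.0094 = 1.7234
Treynor = (Rp − Rf) / β = (3.1% − 1.9%) / 1.7234 = 1.20 / 1.7234 = 0.6963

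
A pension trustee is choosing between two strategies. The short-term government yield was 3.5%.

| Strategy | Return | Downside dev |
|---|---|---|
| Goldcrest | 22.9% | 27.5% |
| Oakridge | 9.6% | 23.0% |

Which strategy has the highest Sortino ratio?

Goldcrest: Sortino ratio = (22.9% − 3.5%) / 27.5% = 0.705
Oakridge: Sortino ratio = (9.6% − 3.5%) / 23.0% = 0.265
Highest: Goldcrest (0.705).

Goldcrest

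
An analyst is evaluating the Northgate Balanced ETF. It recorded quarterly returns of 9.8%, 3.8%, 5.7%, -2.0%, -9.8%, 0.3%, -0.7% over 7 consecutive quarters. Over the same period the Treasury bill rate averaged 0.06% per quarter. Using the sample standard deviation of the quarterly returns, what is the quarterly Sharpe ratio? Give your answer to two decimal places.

r̄ = (9.8 + 3.8 + 5.7 − 2 − 9.8 + 0.3 − 0.7) / 7 = 1.0143%
Sample std dev = √[236.3886 / 6] = 6.2768%
Sharpe = (r̄ − rf) / σ = (1.0143 − 0.06) / 6.2768 = 0.9543 / 6.2768 = 0.1520

0.15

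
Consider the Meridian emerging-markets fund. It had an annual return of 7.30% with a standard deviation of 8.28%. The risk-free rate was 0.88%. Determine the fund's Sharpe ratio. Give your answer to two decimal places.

Sharpe = (Rp − Rf) / σp = (7.30% − 0.88%) / 8.28% = 6.42% / 8.28% = 0.7754

0.78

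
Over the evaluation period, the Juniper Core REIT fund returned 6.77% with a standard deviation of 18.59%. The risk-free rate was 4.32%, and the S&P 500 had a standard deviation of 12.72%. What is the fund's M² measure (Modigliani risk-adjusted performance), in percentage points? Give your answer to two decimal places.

Sharpe = (Rp − Rf) / σp = (6.77% − 4.32%) / 18.59% = 0.1318
M² = Rf + Sharpe × σm = 4.32% + 0.1318 × 12.72% = 5.9965%

6.00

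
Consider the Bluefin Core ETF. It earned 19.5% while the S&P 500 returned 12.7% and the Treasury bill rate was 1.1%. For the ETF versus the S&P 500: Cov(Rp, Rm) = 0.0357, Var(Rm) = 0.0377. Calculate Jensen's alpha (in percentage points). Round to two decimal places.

7.42

β = Cov / Var = 0.0357 / 0.0377 = 0.9469
E[R] = Rf + β(Rm − Rf) = 1.1% + 0.9469 × (12.7% − 1.1%) = 12.0840%
α = Rp − E[R] = 19.5% − 12.0840% = 7.4160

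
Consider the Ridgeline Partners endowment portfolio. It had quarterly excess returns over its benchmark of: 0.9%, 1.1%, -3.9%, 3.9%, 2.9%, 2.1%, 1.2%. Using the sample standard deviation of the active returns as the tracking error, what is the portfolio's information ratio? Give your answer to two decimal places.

0.47

μ = (0.9 + 1.1 − 3.9 + 3.9 + 2.9 + 2.1 + 1.2) / 7 = 8.20 / 7 = 1.1714%
Σ(r − μ)² = (0.9 − 1.1714)² + (1.1 − 1.1714)² + (-3.9 − 1.1714)² + … = 37.0943
sample σ = √(37.0943 / 6) = √6.1824 = 2.4864%
IR = μ / tracking error = 1.1714 / 2.4864 = 0.4711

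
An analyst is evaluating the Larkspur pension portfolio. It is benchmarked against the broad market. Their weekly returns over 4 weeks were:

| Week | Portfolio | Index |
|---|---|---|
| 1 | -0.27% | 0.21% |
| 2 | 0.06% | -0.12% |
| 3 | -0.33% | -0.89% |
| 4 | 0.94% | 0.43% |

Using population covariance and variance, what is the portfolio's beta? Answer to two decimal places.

r̄p = 0.1000%,  r̄m = -0.0925%
Cov = Σ(rp − r̄p)(rm − r̄m) / 4 = 0.1678
Var(rm) = Σ(rm − r̄m)² / 4 = 0.2503
β = Cov / Var = 0.1678 / 0.2503 = 0.6704

0.67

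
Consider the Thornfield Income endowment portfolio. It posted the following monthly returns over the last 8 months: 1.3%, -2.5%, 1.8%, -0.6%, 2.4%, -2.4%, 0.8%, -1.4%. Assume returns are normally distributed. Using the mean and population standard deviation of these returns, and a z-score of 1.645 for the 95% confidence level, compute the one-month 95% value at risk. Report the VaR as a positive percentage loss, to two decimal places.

3.02

Mean return μ = -0.60 / 8 = -0.0750%
Σ(r − μ)² = (1.3 − (-0.0750))² + (-2.5 − (-0.0750))² + … = 25.6150
σ = √[25.6150 / 8] = 1.7894%
VaR = −(μ − z·σ) = −(-0.0750 − 1.645 × 1.7894) = −(-3.0186) = 3.0186%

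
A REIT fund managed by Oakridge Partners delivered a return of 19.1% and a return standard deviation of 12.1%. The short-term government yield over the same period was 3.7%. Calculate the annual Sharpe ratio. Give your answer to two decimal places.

1.27

Sharpe = (Rp − Rf) / σp = (19.1% − 3.7%) / 12.1% = 15.40% / 12.1% = 1.2727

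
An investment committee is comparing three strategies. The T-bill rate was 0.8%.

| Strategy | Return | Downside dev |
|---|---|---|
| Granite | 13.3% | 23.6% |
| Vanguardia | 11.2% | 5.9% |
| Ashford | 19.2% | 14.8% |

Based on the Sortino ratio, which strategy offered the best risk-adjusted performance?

Granite: Sortino ratio = (13.3% − 0.8%) / 23.6% = 0.530
Vanguardia: Sortino ratio = (11.2% − 0.8%) / 5.9% = 1.763
Ashford: Sortino ratio = (19.2% − 0.8%) / 14.8% = 1.243
Highest: Vanguardia (1.763).

Vanguardia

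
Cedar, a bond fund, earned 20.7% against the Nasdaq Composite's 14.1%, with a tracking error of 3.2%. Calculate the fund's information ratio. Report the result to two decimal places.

IR = (Rp − Rb) / TE = (20.7% − 14.1%) / 3.2% = 6.60% / 3.2% = 2.0625

2.06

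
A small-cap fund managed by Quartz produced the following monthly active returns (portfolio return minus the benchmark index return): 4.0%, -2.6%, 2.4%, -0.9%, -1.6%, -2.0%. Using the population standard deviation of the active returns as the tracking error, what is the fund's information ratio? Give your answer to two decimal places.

-0.05

r̄ = (4 − 2.6 + 2.4 − 0.9 − 1.6 − 2) / 6 = -0.70 / 6 = -0.1167%
Population σ = √[Σ(r − r̄)² / 6] = √[35.8083 / 6] = √5.9681 = 2.4430%
IR = r̄ / tracking error = -0.1167 / 2.4430 = -0.0478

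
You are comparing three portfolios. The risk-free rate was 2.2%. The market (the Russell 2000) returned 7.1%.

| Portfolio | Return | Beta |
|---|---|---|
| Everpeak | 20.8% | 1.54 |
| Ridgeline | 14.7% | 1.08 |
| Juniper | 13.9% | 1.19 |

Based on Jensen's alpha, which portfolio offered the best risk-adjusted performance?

Everpeak

Everpeak: α = 20.8% − [2.2% + 1.54 × (7.1% − 2.2%)] = 11.054
Ridgeline: α = 14.7% − [2.2% + 1.08 × (7.1% − 2.2%)] = 7.208
Juniper: α = 13.9% − [2.2% + 1.19 × (7.1% − 2.2%)] = 5.869
Highest: Everpeak (11.054).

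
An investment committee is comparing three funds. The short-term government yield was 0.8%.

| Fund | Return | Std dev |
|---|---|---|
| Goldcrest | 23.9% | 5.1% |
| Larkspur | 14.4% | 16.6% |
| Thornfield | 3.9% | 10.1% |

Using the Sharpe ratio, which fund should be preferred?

Goldcrest: Sharpe ratio = (23.9% − 0.8%) / 5.1% = 4.529
Larkspur: Sharpe ratio = (14.4% − 0.8%) / 16.6% = 0.819
Thornfield: Sharpe ratio = (3.9% − 0.8%) / 10.1% = 0.307
Highest: Goldcrest (4.529).

Goldcrest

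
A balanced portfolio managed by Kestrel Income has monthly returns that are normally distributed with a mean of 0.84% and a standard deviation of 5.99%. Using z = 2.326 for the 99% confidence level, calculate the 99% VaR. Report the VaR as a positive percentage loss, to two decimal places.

13.09

VaR (as % loss) = −(μ − z·σ) = −(0.84% − 2.326 × 5.99%) = −(-13.09274%) = 13.09274%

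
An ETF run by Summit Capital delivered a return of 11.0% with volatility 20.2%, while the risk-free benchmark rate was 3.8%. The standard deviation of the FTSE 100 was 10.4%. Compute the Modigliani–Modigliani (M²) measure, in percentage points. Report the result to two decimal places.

Sharpe = (Rp − Rf) / σp = (11.0% − 3.8%) / 20.2% = 0.3564
M² = Rf + Sharpe × σm = 3.8% + 0.3564 × 10.4% = 7.5066%

7.51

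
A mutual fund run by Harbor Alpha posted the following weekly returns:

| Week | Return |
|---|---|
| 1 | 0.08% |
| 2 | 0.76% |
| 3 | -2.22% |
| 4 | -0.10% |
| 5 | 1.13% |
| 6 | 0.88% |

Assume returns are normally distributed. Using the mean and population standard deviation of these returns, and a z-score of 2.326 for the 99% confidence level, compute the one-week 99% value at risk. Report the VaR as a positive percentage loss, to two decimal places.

2.52

Mean return μ = 0.530 / 6 = 0.0883%
Σ(r − μ)² = 7.5269; population σ = √(7.5269/6) = 1.1200%
VaR = −(μ − z·σ) = −(0.0883 − 2.326 × 1.1200) = −(-2.5168) = 2.5168%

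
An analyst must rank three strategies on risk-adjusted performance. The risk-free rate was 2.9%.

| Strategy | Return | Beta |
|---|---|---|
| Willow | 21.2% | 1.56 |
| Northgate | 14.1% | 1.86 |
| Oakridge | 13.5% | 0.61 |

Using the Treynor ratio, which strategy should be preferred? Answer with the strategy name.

Oakridge

Willow: Treynor = (21.2% − 2.9%) / 1.56 = 11.731
Northgate: Treynor = (14.1% − 2.9%) / 1.86 = 6.022
Oakridge: Treynor = (13.5% − 2.9%) / 0.61 = 17.377
Highest: Oakridge (17.377).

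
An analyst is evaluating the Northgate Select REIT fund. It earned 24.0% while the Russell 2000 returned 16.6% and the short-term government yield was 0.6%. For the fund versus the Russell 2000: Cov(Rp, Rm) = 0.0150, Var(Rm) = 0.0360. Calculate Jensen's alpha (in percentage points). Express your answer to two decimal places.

β = Cov / Var = 0.0150 / 0.0360 = 0.4167
E[R] = Rf + β(Rm − Rf) = 0.6% + 0.4167 × (16.6% − 0.6%) = 7.2672%
α = Rp − E[R] = 24.0% − 7.2672% = 16.7328

16.73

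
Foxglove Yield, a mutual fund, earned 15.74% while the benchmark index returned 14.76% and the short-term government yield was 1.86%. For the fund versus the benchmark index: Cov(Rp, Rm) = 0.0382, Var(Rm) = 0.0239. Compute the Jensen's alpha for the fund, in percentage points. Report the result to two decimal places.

β = Cov / Var = 0.0382 / 0.0239 = 1.5983
E[R] = Rf + β(Rm − Rf) = 1.86% + 1.5983 × (14.76% − 1.86%) = 22.4781%
α = Rp − E[R] = 15.74% − 22.4781% = -6.7381

-6.74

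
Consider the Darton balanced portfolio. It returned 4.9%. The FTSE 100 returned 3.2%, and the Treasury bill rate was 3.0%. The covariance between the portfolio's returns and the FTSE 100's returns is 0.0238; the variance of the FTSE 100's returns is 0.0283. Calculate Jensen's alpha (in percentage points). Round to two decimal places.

β = Cov / Var = 0.0238 / 0.0283 = 0.8410
E[R] = Rf + β(Rm − Rf) = 3.0% + 0.8410 × (3.2% − 3.0%) = 3.1682%
α = Rp − E[R] = 4.9% − 3.1682% = 1.7318

1.73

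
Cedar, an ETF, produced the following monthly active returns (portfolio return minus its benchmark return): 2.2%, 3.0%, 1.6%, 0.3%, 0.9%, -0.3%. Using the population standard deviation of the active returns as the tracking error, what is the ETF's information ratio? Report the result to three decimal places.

1.147

r̄ = (2.2 + 3 + 1.6 + 0.3 + 0.9 − 0.3) / 6 = 7.70 / 6 = 1.2833%
Σ(r − r̄)² = (2.2 − 1.2833)² + (3 − 1.2833)² + … = 7.5083
σ = √[7.5083 / 6] = 1.1187%
IR = r̄ / tracking error = 1.2833 / 1.1187 = 1.1471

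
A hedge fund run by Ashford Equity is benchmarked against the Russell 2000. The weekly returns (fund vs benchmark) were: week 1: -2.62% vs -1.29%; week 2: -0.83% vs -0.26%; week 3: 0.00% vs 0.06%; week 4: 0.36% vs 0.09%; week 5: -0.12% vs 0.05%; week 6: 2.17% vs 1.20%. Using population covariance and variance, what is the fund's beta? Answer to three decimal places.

r̄p = -0.1733%,  r̄m = -0.0250%
Cov = Σ(rp − r̄p)(rm − r̄m) / 6 = 1.0333
Var(rm) = Σ(rm − r̄m)² / 6 = 0.5304
β = Cov / Var = 1.0333 / 0.5304 = 1.9482

1.948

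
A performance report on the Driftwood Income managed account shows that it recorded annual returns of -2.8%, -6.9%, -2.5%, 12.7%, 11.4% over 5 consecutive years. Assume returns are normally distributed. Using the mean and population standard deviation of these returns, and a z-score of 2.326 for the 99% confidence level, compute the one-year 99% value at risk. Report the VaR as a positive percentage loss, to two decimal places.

Mean return r̄ = 11.90 / 5 = 2.3800%
Population σ = √[Σ(r − r̄)² / 5] = √[324.6280 / 5] = √64.9256 = 8.0576%
VaR = −(r̄ − z·σ) = −(2.3800 − 2.326 × 8.0576) = −(-16.3620) = 16.3620%

16.36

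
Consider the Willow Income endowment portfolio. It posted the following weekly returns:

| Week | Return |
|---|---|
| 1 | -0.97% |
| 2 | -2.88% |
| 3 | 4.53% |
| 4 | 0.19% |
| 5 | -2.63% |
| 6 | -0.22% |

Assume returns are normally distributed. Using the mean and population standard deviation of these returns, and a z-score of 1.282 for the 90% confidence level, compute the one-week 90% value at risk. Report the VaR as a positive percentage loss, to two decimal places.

Mean return μ = -1.980 / 6 = -0.3300%
Σ(r − μ)² = 36.1042; population σ = √(36.1042/6) = 2.4530%
VaR = −(μ − z·σ) = −(-0.3300 − 1.282 × 2.4530) = −(-3.4747) = 3.4747%

3.47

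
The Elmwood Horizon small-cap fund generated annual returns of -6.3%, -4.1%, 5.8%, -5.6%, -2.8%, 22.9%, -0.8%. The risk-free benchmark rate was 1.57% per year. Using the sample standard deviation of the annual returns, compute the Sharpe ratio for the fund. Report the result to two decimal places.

r̄ = (-6.3 − 4.1 + 5.8 − 5.6 − 2.8 + 22.9 − 0.8) / 7 = 9.10 / 7 = 1.3000%
Σ(r − r̄)² = (-6.3 − 1.3000)² + (-4.1 − 1.3000)² + (5.8 − 1.3000)² + … = 642.5600
sample σ = √(642.5600 / 6) = √107.0933 = 10.3486%
Sharpe = (r̄ − rf) / σ = (1.3000 − 1.57) / 10.3486 = -0.2700 / 10.3486 = -0.0261

-0.03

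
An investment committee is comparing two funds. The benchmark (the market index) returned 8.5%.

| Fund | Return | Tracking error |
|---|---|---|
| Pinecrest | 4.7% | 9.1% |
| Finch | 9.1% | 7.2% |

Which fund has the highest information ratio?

Finch

Pinecrest: IR = (4.7% − 8.5%) / 9.1% = -0.418
Finch: IR = (9.1% − 8.5%) / 7.2% = 0.083
Highest: Finch (0.083).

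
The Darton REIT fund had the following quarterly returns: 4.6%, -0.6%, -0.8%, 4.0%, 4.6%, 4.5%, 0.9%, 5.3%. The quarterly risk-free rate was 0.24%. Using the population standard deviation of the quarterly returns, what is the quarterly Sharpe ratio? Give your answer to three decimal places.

1.082

μ = (4.6 − 0.6 − 0.8 + 4 + 4.6 + 4.5 + 0.9 + 5.3) / 8 = 2.8125%
Population std dev = √[45.1888 / 8] = 2.3767%
Sharpe = (μ − rf) / σ = (2.8125 − 0.24) / 2.3767 = 2.5725 / 2.3767 = 1.0824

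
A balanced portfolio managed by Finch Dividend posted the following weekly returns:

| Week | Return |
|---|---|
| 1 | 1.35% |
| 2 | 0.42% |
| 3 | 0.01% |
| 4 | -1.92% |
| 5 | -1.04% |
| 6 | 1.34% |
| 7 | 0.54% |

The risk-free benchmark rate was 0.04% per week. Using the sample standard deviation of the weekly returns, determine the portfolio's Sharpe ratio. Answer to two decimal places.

μ = (1.35 + 0.42 + 0.01 − 1.92 − 1.04 + 1.34 + 0.54) / 7 = 0.1000%
Σ(r − μ)² = 8.7842; sample σ = √(8.7842/6) = 1.2100%
Sharpe = (μ − rf) / σ = (0.1000 − 0.04) / 1.2100 = 0.0600 / 1.2100 = 0.0496

0.05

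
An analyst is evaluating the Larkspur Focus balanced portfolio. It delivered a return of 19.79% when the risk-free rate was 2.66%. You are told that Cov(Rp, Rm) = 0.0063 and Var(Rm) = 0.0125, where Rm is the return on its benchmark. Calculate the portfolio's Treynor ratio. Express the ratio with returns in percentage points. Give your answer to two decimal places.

33.99

β = Cov / Var = 0.0063 / 0.0125 = 0.5040
Treynor = (Rp − Rf) / β = (19.79% − 2.66%) / 0.5040 = 17.13 / 0.5040 = 33.9881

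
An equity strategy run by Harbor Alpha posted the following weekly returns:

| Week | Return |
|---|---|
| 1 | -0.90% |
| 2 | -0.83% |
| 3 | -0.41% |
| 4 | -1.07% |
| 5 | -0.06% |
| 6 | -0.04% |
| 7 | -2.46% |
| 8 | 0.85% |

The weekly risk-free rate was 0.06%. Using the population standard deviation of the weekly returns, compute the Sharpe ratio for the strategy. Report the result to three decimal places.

-0.745

r̄ = (-0.9 − 0.83 − 0.41 − 1.07 − 0.06 − 0.04 − 2.46 + 0.85) / 8 = -0.6150%
Σ(r − r̄)² = (-0.9 − (-0.6150))² + (-0.83 − (-0.6150))² + … = 6.5654
σ = √[6.5654 / 8] = 0.9059%
Sharpe = (r̄ − rf) / σ = (-0.6150 − 0.06) / 0.9059 = -0.6750 / 0.9059 = -0.7451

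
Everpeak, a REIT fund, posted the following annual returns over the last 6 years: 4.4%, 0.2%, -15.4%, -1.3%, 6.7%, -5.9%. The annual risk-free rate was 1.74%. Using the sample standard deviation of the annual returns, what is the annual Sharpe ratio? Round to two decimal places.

-0.46

r̄ = (4.4 + 0.2 − 15.4 − 1.3 + 6.7 − 5.9) / 6 = -1.8833%
Sample std dev = √[316.6683 / 5] = 7.9582%
Sharpe = (r̄ − rf) / σ = (-1.8833 − 1.74) / 7.9582 = -3.6233 / 7.9582 = -0.4553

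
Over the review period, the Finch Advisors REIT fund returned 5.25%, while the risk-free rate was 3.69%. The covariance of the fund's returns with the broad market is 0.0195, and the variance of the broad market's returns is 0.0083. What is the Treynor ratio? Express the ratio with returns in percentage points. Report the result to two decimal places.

0.66

β = Cov / Var = 0.0195 / 0.0083 = 2.3494
Treynor = (Rp − Rf) / β = (5.25% − 3.69%) / 2.3494 = 1.56 / 2.3494 = 0.6640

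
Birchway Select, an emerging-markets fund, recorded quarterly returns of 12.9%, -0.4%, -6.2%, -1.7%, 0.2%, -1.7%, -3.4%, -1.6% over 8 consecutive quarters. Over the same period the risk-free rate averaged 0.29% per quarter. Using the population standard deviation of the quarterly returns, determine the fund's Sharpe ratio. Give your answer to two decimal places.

Mean return r̄ = -1.90 / 8 = -0.2375%
Population σ = √[Σ(r − r̄)² / 8] = √[224.4988 / 8] = √28.0624 = 5.2974%
Sharpe = (r̄ − rf) / σ = (-0.2375 − 0.29) / 5.2974 = -0.5275 / 5.2974 = -0.0996

-0.10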